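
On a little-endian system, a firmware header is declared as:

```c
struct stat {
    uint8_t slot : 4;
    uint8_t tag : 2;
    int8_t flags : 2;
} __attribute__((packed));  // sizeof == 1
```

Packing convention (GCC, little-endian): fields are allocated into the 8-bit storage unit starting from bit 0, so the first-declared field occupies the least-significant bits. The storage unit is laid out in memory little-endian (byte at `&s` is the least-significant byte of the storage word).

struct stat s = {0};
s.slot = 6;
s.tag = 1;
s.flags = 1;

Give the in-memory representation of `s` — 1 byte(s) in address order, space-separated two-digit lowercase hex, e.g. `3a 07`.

[0+:4] slot=6 & 0xf = 0x6; word=0x06
[4+:2] tag=1 & 0x3 = 0x1; word=0x16
[6+:2] flags=1 & 0x3 = 0x1; word=0x56
word = 0x56 → little-endian bytes:
  [0]=0x56

56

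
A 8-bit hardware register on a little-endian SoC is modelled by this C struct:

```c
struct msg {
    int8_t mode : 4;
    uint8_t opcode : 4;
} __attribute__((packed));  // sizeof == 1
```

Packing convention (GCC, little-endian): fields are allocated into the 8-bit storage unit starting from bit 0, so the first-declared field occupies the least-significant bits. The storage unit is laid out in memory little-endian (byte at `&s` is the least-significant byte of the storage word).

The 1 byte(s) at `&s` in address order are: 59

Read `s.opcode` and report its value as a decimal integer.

5

[0]=0x59 (little-endian) → word 0x59
mode:4 @ bit 0 → (0x59>>0)&0xf = 0x9
opcode:4 @ bit 4 → (0x59>>4)&0xf = 0x5  ←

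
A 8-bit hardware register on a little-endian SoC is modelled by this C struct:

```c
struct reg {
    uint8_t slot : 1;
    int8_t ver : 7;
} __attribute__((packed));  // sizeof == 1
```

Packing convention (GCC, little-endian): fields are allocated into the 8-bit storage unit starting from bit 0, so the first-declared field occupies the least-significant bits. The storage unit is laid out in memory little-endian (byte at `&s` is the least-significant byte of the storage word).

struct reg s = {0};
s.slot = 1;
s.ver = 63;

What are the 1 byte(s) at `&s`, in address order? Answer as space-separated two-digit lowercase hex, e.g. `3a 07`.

7f

slot:1 = 1 → 0x1 << 0 → word 0x01
ver:7 = 63 → 0x3f << 1 → word 0x7f
word = 0x7f → little-endian bytes:
  [0]=0x7f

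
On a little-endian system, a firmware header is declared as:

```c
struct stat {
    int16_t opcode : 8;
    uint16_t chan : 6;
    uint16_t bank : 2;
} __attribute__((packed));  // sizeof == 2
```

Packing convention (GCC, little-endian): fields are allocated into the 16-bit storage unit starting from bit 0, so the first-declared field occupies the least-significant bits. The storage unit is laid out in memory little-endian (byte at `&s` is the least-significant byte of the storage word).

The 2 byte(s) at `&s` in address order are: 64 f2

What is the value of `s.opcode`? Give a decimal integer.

[0]=0x64 [1]=0xf2 (little-endian) → word 0xf264
opcode:8 @ bit 0 → (0xf264>>0)&0xff = 0x64  ←
chan:6 @ bit 8 → (0xf264>>8)&0x3f = 0x32
bank:2 @ bit 14 → (0xf264>>14)&0x3 = 0x3
opcode signed 8b, MSB=0: value = 100

100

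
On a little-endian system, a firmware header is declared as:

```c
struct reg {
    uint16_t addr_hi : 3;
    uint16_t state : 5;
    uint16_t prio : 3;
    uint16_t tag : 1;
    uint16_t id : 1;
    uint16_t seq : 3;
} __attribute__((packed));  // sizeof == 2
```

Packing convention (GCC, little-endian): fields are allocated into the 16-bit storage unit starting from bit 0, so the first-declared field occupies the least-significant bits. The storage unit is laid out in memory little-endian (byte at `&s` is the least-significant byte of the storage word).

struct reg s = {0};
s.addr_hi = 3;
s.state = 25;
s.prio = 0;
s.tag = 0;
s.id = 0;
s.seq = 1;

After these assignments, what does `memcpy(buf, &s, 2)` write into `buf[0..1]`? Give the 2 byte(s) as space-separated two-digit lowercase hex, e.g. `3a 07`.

addr_hi (3b) val=3 bits=0x3 at bit 0: 0x0003
state (5b) val=25 bits=0x19 at bit 3: 0x00cb
prio (3b) val=0 bits=0x0 at bit 8: 0x00cb
tag (1b) val=0 bits=0x0 at bit 11: 0x00cb
id (1b) val=0 bits=0x0 at bit 12: 0x00cb
seq (3b) val=1 bits=0x1 at bit 13: 0x20cb
word = 0x20cb → little-endian bytes:
  [0]=0xcb  [1]=0x20

cb 20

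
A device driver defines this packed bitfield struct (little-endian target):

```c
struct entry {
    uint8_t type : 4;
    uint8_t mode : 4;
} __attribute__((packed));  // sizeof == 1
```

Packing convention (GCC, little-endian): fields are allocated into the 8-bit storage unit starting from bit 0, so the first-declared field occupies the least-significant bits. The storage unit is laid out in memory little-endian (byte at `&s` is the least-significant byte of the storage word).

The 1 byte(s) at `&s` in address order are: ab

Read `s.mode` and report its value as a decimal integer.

[0]=0xab (little-endian) → word 0xab
type:4 @ bit 0 → (0xab>>0)&0xf = 0xb
mode:4 @ bit 4 → (0xab>>4)&0xf = 0xa  ←

10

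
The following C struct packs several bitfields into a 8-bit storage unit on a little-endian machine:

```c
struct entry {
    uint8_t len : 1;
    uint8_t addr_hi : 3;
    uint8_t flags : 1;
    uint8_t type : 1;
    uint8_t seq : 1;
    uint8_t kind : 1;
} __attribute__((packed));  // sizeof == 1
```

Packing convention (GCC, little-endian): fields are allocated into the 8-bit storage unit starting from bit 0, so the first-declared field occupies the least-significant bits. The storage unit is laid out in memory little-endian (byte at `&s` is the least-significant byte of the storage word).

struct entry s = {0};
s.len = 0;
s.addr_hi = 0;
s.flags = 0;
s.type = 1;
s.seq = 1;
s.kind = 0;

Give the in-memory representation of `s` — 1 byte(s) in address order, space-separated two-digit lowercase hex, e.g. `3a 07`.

60

[0+:1] len=0 & 0x1 = 0x0; word=0x00
[1+:3] addr_hi=0 & 0x7 = 0x0; word=0x00
[4+:1] flags=0 & 0x1 = 0x0; word=0x00
[5+:1] type=1 & 0x1 = 0x1; word=0x20
[6+:1] seq=1 & 0x1 = 0x1; word=0x60
[7+:1] kind=0 & 0x1 = 0x0; word=0x60
word = 0x60 → little-endian bytes:
  [0]=0x60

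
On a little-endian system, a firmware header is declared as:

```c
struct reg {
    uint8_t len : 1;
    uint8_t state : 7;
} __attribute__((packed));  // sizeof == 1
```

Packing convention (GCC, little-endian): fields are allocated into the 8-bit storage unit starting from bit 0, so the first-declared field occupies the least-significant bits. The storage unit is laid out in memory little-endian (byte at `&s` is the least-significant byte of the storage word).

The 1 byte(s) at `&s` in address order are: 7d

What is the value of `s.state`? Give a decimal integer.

[0]=0x7d (little-endian) → word 0x7d
len [0+:1] = (word>>0) & 0x1 = 1
state [1+:7] = (word>>1) & 0x7f = 62  ←

62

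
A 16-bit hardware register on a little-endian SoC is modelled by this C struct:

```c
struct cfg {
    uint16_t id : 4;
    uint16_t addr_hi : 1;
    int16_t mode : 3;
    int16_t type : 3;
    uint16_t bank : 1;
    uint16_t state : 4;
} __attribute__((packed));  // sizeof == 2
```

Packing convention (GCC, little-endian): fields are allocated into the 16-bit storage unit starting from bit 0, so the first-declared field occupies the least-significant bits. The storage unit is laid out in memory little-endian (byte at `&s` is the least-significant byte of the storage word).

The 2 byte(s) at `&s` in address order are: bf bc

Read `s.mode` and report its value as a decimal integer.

-3

[0]=0xbf [1]=0xbc (little-endian) → word 0xbcbf
id:4 @ bit 0 → (0xbcbf>>0)&0xf = 0xf
addr_hi:1 @ bit 4 → (0xbcbf>>4)&0x1 = 0x1
mode:3 @ bit 5 → (0xbcbf>>5)&0x7 = 0x5  ←
type:3 @ bit 8 → (0xbcbf>>8)&0x7 = 0x4
bank:1 @ bit 11 → (0xbcbf>>11)&0x1 = 0x1
state:4 @ bit 12 → (0xbcbf>>12)&0xf = 0xb
mode signed 3b, MSB=1: 5 - 8 = -3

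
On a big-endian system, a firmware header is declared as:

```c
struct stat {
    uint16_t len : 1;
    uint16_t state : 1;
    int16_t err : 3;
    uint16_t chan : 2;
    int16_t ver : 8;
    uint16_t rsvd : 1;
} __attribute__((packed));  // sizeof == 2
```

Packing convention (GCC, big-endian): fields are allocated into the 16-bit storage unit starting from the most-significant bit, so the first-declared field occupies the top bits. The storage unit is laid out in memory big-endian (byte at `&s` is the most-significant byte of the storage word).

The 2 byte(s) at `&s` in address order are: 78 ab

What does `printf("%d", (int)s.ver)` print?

[0]=0x78 [1]=0xab (big-endian) → word 0x78ab
len [15+:1] = (word>>15) & 0x1 = 0
state [14+:1] = (word>>14) & 0x1 = 1
err [11+:3] = (word>>11) & 0x7 = 7
chan [9+:2] = (word>>9) & 0x3 = 0
ver [1+:8] = (word>>1) & 0xff = 85  ←
rsvd [0+:1] = (word>>0) & 0x1 = 1
ver signed 8b, MSB=0: value = 85

85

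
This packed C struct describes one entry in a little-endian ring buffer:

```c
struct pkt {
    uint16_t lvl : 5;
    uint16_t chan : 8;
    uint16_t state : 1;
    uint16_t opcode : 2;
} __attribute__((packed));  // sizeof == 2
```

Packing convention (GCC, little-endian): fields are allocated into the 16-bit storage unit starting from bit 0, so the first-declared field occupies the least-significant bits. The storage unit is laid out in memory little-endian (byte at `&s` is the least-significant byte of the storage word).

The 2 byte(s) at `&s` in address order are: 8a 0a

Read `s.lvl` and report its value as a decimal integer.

[0]=0x8a [1]=0x0a (little-endian) → word 0x0a8a
lvl [0+:5] = (word>>0) & 0x1f = 10  ←
chan [5+:8] = (word>>5) & 0xff = 84
state [13+:1] = (word>>13) & 0x1 = 0
opcode [14+:2] = (word>>14) & 0x3 = 0

10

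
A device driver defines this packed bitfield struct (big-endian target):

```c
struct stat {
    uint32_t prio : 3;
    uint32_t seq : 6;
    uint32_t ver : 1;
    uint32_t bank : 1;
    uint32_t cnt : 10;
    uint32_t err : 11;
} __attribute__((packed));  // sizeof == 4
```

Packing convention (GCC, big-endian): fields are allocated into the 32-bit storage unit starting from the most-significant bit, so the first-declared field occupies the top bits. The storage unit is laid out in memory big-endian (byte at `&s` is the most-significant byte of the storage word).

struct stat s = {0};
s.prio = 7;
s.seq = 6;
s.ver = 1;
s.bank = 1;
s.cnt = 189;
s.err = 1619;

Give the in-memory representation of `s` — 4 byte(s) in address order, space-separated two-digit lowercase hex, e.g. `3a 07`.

e3 65 ee 53

prio:3 = 7 → 0x7 << 29 → word 0xe0000000
seq:6 = 6 → 0x6 << 23 → word 0xe3000000
ver:1 = 1 → 0x1 << 22 → word 0xe3400000
bank:1 = 1 → 0x1 << 21 → word 0xe3600000
cnt:10 = 189 → 0xbd << 11 → word 0xe365e800
err:11 = 1619 → 0x653 << 0 → word 0xe365ee53
word = 0xe365ee53 → big-endian bytes:
  [0]=0xe3  [1]=0x65  [2]=0xee  [3]=0x53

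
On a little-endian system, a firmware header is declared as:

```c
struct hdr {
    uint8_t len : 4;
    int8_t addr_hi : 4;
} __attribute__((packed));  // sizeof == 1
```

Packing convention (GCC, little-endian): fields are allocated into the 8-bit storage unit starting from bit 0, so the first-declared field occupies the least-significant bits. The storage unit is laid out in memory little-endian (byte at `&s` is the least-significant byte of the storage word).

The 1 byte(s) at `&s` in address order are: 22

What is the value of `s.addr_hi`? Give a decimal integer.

2

[0]=0x22 (little-endian) → word 0x22
len:4 @ bit 0 → (0x22>>0)&0xf = 0x2
addr_hi:4 @ bit 4 → (0x22>>4)&0xf = 0x2  ←
addr_hi signed 4b, MSB=0: value = 2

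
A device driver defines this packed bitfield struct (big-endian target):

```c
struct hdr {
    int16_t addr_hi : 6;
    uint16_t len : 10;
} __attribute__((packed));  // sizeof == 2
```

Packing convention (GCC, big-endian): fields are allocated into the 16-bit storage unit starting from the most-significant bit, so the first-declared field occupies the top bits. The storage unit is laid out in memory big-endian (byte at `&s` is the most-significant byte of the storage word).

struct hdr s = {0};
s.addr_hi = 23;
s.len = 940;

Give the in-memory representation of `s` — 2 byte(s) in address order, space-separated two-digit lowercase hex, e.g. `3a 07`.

addr_hi (6b) val=23 bits=0x17 at bit 10: 0x5c00
len (10b) val=940 bits=0x3ac at bit 0: 0x5fac
word = 0x5fac → big-endian bytes:
  [0]=0x5f  [1]=0xac

5f ac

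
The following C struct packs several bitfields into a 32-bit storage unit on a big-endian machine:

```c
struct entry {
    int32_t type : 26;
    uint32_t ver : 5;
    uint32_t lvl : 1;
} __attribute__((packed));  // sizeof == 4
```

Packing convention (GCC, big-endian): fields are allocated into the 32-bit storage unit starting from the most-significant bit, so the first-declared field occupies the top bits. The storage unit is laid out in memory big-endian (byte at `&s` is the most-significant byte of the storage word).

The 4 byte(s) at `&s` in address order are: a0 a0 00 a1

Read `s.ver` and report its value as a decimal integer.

[0]=0xa0 [1]=0xa0 [2]=0x00 [3]=0xa1 (big-endian) → word 0xa0a000a1
type:26 @ bit 6 → (0xa0a000a1>>6)&0x3ffffff = 0x2828002
ver:5 @ bit 1 → (0xa0a000a1>>1)&0x1f = 0x10  ←
lvl:1 @ bit 0 → (0xa0a000a1>>0)&0x1 = 0x1

16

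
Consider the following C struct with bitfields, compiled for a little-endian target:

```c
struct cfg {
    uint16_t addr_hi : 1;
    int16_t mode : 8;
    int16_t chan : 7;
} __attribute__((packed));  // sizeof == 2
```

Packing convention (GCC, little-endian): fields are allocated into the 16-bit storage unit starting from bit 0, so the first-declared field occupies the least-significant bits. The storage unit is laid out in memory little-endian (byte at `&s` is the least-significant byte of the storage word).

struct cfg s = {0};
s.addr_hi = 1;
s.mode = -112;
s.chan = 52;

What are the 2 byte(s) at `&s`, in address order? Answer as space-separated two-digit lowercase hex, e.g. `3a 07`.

21 69

addr_hi (1b) val=1 bits=0x1 at bit 0: 0x0001
mode (8b) val=-112 bits=0x90 at bit 1: 0x0121
chan (7b) val=52 bits=0x34 at bit 9: 0x6921
word = 0x6921 → little-endian bytes:
  [0]=0x21  [1]=0x69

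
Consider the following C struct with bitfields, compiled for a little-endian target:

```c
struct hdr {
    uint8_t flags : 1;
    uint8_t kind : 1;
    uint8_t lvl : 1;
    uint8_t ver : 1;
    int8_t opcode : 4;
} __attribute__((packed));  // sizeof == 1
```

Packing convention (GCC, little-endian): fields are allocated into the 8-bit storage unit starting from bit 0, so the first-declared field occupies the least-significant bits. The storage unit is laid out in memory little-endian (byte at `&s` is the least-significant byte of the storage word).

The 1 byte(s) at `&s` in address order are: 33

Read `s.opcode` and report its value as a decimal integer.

[0]=0x33 (little-endian) → word 0x33
flags [0+:1] = (word>>0) & 0x1 = 1
kind [1+:1] = (word>>1) & 0x1 = 1
lvl [2+:1] = (word>>2) & 0x1 = 0
ver [3+:1] = (word>>3) & 0x1 = 0
opcode [4+:4] = (word>>4) & 0xf = 3  ←
opcode signed 4b, MSB=0: value = 3

3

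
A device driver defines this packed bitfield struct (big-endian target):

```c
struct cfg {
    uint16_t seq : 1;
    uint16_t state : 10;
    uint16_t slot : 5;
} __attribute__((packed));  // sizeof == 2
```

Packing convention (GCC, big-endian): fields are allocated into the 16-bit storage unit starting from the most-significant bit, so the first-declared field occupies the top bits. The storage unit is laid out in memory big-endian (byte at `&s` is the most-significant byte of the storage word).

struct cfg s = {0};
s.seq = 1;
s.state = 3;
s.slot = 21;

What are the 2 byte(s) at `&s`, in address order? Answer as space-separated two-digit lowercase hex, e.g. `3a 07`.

80 75

seq:1 = 1 → 0x1 << 15 → word 0x8000
state:10 = 3 → 0x3 << 5 → word 0x8060
slot:5 = 21 → 0x15 << 0 → word 0x8075
word = 0x8075 → big-endian bytes:
  [0]=0x80  [1]=0x75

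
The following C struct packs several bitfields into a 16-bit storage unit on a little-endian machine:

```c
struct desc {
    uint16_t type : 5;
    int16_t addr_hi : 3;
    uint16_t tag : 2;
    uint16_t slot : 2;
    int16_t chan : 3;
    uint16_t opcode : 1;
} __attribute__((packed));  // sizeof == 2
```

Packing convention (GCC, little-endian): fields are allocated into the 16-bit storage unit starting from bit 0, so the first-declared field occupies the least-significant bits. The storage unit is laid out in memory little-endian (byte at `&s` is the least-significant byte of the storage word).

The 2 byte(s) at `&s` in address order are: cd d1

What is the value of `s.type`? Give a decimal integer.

13

[0]=0xcd [1]=0xd1 (little-endian) → word 0xd1cd
type:5 @ bit 0 → (0xd1cd>>0)&0x1f = 0xd  ←
addr_hi:3 @ bit 5 → (0xd1cd>>5)&0x7 = 0x6
tag:2 @ bit 8 → (0xd1cd>>8)&0x3 = 0x1
slot:2 @ bit 10 → (0xd1cd>>10)&0x3 = 0x0
chan:3 @ bit 12 → (0xd1cd>>12)&0x7 = 0x5
opcode:1 @ bit 15 → (0xd1cd>>15)&0x1 = 0x1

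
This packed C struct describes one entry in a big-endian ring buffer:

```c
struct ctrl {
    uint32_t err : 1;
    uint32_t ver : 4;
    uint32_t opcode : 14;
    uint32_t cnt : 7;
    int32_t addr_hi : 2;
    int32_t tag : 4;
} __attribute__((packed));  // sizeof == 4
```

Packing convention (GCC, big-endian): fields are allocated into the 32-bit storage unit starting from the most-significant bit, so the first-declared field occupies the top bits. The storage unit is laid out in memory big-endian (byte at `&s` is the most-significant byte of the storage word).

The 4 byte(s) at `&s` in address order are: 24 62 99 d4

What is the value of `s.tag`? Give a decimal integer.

4

[0]=0x24 [1]=0x62 [2]=0x99 [3]=0xd4 (big-endian) → word 0x246299d4
err:1 @ bit 31 → (0x246299d4>>31)&0x1 = 0x0
ver:4 @ bit 27 → (0x246299d4>>27)&0xf = 0x4
opcode:14 @ bit 13 → (0x246299d4>>13)&0x3fff = 0x2314
cnt:7 @ bit 6 → (0x246299d4>>6)&0x7f = 0x67
addr_hi:2 @ bit 4 → (0x246299d4>>4)&0x3 = 0x1
tag:4 @ bit 0 → (0x246299d4>>0)&0xf = 0x4  ←
tag signed 4b, MSB=0: value = 4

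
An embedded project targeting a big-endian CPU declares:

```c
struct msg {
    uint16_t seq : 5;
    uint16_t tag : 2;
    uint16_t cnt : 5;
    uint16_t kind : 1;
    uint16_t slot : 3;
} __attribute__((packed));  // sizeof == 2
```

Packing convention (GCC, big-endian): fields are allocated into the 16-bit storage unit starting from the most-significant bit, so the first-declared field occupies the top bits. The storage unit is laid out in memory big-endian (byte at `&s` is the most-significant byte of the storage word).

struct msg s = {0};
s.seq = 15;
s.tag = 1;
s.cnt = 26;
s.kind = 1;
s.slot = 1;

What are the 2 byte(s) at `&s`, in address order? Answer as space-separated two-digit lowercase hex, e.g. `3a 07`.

seq:5 = 15 → 0xf << 11 → word 0x7800
tag:2 = 1 → 0x1 << 9 → word 0x7a00
cnt:5 = 26 → 0x1a << 4 → word 0x7ba0
kind:1 = 1 → 0x1 << 3 → word 0x7ba8
slot:3 = 1 → 0x1 << 0 → word 0x7ba9
word = 0x7ba9 → big-endian bytes:
  [0]=0x7b  [1]=0xa9

7b a9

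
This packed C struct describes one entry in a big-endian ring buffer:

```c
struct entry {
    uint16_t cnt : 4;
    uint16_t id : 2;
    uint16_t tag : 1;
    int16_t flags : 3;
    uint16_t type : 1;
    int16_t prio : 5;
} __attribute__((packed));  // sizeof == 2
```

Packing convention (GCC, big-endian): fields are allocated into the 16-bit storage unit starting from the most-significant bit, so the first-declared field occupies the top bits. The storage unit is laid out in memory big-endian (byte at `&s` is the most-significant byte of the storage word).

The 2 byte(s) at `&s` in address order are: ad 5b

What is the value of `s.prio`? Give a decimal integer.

[0]=0xad [1]=0x5b (big-endian) → word 0xad5b
cnt:4 @ bit 12 → (0xad5b>>12)&0xf = 0xa
id:2 @ bit 10 → (0xad5b>>10)&0x3 = 0x3
tag:1 @ bit 9 → (0xad5b>>9)&0x1 = 0x0
flags:3 @ bit 6 → (0xad5b>>6)&0x7 = 0x5
type:1 @ bit 5 → (0xad5b>>5)&0x1 = 0x0
prio:5 @ bit 0 → (0xad5b>>0)&0x1f = 0x1b  ←
prio signed 5b, MSB=1: 27 - 32 = -5

-5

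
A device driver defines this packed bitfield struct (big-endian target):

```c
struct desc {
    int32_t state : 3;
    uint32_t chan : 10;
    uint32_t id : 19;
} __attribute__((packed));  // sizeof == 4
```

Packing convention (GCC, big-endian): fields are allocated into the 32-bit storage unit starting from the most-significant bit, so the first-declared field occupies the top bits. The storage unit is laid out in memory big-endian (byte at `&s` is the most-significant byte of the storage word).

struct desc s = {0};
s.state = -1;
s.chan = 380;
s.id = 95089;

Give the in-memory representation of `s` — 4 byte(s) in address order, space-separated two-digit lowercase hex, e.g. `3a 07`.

eb e1 73 71

state:3 = -1 → 0x7 << 29 → word 0xe0000000
chan:10 = 380 → 0x17c << 19 → word 0xebe00000
id:19 = 95089 → 0x17371 << 0 → word 0xebe17371
word = 0xebe17371 → big-endian bytes:
  [0]=0xeb  [1]=0xe1  [2]=0x73  [3]=0x71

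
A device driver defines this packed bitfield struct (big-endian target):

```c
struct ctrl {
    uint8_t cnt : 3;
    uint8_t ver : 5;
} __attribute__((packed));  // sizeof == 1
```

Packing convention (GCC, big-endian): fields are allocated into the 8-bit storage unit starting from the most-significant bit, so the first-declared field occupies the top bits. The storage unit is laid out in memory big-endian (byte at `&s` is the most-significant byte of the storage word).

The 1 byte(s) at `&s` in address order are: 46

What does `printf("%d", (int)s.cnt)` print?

[0]=0x46 (big-endian) → word 0x46
cnt [5+:3] = (word>>5) & 0x7 = 2  ←
ver [0+:5] = (word>>0) & 0x1f = 6

2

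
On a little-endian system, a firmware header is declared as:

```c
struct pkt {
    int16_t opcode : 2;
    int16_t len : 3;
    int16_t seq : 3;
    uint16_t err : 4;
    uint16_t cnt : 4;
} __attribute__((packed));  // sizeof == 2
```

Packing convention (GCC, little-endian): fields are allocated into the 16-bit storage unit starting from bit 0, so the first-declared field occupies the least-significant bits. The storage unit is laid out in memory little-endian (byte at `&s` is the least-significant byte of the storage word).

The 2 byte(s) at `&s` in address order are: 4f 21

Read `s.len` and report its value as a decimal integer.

[0]=0x4f [1]=0x21 (little-endian) → word 0x214f
opcode:2 @ bit 0 → (0x214f>>0)&0x3 = 0x3
len:3 @ bit 2 → (0x214f>>2)&0x7 = 0x3  ←
seq:3 @ bit 5 → (0x214f>>5)&0x7 = 0x2
err:4 @ bit 8 → (0x214f>>8)&0xf = 0x1
cnt:4 @ bit 12 → (0x214f>>12)&0xf = 0x2
len signed 3b, MSB=0: value = 3

3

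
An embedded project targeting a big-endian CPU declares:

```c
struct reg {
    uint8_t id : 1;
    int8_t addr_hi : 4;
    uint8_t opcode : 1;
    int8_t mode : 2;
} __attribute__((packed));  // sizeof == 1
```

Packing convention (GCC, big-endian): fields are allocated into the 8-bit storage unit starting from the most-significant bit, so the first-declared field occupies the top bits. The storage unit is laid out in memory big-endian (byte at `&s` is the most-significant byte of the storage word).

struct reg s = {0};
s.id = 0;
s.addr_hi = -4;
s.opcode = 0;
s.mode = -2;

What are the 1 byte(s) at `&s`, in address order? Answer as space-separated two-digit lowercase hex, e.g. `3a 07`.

id (1b) val=0 bits=0x0 at bit 7: 0x00
addr_hi (4b) val=-4 bits=0xc at bit 3: 0x60
opcode (1b) val=0 bits=0x0 at bit 2: 0x60
mode (2b) val=-2 bits=0x2 at bit 0: 0x62
word = 0x62 → big-endian bytes:
  [0]=0x62

62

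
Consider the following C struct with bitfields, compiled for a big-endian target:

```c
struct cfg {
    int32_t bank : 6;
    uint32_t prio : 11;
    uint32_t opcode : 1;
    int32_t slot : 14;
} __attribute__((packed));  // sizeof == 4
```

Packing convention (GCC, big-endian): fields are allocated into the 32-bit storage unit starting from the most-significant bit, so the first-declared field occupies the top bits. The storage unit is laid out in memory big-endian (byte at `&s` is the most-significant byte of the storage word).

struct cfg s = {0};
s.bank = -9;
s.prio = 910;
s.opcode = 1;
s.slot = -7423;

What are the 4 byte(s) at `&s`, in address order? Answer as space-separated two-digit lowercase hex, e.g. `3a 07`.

dd c7 63 01

bank (6b) val=-9 bits=0x37 at bit 26: 0xdc000000
prio (11b) val=910 bits=0x38e at bit 15: 0xddc70000
opcode (1b) val=1 bits=0x1 at bit 14: 0xddc74000
slot (14b) val=-7423 bits=0x2301 at bit 0: 0xddc76301
word = 0xddc76301 → big-endian bytes:
  [0]=0xdd  [1]=0xc7  [2]=0x63  [3]=0x01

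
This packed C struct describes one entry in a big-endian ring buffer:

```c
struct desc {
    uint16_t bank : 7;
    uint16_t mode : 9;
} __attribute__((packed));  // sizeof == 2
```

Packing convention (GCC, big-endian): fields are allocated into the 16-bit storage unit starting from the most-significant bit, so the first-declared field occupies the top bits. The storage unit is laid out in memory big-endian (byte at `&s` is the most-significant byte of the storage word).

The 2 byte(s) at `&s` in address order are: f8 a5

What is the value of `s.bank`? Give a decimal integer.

124

[0]=0xf8 [1]=0xa5 (big-endian) → word 0xf8a5
bank:7 @ bit 9 → (0xf8a5>>9)&0x7f = 0x7c  ←
mode:9 @ bit 0 → (0xf8a5>>0)&0x1ff = 0xa5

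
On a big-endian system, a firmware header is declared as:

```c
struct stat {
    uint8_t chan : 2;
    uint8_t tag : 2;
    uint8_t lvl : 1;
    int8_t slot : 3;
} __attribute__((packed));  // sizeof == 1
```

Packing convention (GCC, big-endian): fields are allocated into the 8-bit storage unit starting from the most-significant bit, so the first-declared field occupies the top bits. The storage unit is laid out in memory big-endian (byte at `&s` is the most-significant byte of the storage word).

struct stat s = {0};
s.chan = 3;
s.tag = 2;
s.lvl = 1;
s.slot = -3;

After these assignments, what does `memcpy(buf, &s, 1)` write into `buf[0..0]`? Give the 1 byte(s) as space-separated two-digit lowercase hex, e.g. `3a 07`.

ed

chan:2 = 3 → 0x3 << 6 → word 0xc0
tag:2 = 2 → 0x2 << 4 → word 0xe0
lvl:1 = 1 → 0x1 << 3 → word 0xe8
slot:3 = -3 → 0x5 << 0 → word 0xed
word = 0xed → big-endian bytes:
  [0]=0xed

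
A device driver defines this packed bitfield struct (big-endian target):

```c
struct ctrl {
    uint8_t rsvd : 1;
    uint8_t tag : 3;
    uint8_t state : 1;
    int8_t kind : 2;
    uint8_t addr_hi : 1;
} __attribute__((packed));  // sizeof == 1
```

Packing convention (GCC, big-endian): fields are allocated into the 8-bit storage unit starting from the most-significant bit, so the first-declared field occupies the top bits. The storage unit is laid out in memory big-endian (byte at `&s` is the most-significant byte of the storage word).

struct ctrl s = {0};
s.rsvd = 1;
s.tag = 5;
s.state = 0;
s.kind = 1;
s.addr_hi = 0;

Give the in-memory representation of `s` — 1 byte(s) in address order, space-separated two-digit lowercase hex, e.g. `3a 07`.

rsvd:1 = 1 → 0x1 << 7 → word 0x80
tag:3 = 5 → 0x5 << 4 → word 0xd0
state:1 = 0 → 0x0 << 3 → word 0xd0
kind:2 = 1 → 0x1 << 1 → word 0xd2
addr_hi:1 = 0 → 0x0 << 0 → word 0xd2
word = 0xd2 → big-endian bytes:
  [0]=0xd2

d2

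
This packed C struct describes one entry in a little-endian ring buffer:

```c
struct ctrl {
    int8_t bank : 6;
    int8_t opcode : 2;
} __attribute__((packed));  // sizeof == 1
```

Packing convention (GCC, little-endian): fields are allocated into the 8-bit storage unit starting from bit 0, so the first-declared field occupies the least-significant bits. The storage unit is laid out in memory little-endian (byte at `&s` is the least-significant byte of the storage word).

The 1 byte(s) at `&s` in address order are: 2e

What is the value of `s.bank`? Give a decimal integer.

[0]=0x2e (little-endian) → word 0x2e
bank [0+:6] = (word>>0) & 0x3f = 46  ←
opcode [6+:2] = (word>>6) & 0x3 = 0
bank signed 6b, MSB=1: 46 - 64 = -18

-18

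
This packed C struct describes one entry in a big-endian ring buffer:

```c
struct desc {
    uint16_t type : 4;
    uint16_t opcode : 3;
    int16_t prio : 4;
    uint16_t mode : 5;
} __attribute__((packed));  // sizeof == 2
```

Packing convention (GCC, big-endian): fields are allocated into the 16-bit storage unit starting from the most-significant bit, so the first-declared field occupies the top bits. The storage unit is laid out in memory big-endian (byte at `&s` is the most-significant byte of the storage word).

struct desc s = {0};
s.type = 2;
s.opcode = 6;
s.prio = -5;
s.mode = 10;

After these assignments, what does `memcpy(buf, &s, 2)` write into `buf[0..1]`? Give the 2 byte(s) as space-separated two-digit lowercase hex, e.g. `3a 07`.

type (4b) val=2 bits=0x2 at bit 12: 0x2000
opcode (3b) val=6 bits=0x6 at bit 9: 0x2c00
prio (4b) val=-5 bits=0xb at bit 5: 0x2d60
mode (5b) val=10 bits=0xa at bit 0: 0x2d6a
word = 0x2d6a → big-endian bytes:
  [0]=0x2d  [1]=0x6a

2d 6a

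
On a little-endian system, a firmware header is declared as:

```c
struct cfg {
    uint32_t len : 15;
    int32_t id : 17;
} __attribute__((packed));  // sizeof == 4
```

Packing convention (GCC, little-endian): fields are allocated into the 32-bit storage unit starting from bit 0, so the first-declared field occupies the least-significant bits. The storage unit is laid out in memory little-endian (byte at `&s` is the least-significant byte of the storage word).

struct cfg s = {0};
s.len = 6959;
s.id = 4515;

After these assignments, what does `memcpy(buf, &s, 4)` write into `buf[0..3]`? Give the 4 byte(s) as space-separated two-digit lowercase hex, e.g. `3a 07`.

2f 9b d1 08

len:15 = 6959 → 0x1b2f << 0 → word 0x00001b2f
id:17 = 4515 → 0x11a3 << 15 → word 0x08d19b2f
word = 0x08d19b2f → little-endian bytes:
  [0]=0x2f  [1]=0x9b  [2]=0xd1  [3]=0x08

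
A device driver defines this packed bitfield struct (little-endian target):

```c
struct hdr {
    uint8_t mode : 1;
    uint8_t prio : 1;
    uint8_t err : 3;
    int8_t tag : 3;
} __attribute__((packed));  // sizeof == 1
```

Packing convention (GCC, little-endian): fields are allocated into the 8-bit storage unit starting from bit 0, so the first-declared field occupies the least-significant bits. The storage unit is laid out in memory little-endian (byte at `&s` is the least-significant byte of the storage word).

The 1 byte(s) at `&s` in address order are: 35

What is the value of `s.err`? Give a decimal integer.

5

[0]=0x35 (little-endian) → word 0x35
mode [0+:1] = (word>>0) & 0x1 = 1
prio [1+:1] = (word>>1) & 0x1 = 0
err [2+:3] = (word>>2) & 0x7 = 5  ←
tag [5+:3] = (word>>5) & 0x7 = 1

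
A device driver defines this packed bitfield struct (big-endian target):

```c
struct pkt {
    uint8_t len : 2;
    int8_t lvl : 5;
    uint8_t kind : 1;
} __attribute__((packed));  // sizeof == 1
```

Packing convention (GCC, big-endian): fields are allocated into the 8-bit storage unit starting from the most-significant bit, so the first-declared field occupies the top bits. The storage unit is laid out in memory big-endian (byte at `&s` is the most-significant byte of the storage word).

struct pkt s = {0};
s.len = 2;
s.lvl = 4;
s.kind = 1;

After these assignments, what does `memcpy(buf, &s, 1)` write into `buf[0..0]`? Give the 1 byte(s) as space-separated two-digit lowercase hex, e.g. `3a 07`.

89

len (2b) val=2 bits=0x2 at bit 6: 0x80
lvl (5b) val=4 bits=0x4 at bit 1: 0x88
kind (1b) val=1 bits=0x1 at bit 0: 0x89
word = 0x89 → big-endian bytes:
  [0]=0x89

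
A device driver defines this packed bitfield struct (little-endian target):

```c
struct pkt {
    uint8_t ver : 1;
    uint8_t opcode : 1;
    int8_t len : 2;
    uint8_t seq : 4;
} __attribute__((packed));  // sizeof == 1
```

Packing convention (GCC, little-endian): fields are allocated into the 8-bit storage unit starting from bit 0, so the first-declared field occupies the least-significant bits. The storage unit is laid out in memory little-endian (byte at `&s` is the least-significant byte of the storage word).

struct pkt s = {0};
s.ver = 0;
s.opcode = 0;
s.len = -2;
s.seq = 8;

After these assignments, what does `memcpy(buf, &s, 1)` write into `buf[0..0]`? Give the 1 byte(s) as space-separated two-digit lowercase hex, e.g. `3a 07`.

ver (1b) val=0 bits=0x0 at bit 0: 0x00
opcode (1b) val=0 bits=0x0 at bit 1: 0x00
len (2b) val=-2 bits=0x2 at bit 2: 0x08
seq (4b) val=8 bits=0x8 at bit 4: 0x88
word = 0x88 → little-endian bytes:
  [0]=0x88

88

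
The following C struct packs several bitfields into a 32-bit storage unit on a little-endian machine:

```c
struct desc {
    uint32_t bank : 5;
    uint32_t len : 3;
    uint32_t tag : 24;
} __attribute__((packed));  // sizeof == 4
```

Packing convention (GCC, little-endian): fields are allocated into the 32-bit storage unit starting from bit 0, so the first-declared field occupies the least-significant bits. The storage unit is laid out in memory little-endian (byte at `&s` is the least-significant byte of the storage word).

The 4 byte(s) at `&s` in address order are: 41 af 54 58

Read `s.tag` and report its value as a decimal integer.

[0]=0x41 [1]=0xaf [2]=0x54 [3]=0x58 (little-endian) → word 0x5854af41
bank:5 @ bit 0 → (0x5854af41>>0)&0x1f = 0x1
len:3 @ bit 5 → (0x5854af41>>5)&0x7 = 0x2
tag:24 @ bit 8 → (0x5854af41>>8)&0xffffff = 0x5854af  ←

5788847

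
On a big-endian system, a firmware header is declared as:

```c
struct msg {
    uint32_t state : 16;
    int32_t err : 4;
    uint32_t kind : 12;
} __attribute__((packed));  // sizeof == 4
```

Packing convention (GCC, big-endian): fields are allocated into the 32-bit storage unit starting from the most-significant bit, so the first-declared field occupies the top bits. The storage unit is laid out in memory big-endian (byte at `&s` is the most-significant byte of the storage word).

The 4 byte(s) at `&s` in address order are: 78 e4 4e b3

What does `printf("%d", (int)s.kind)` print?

3763

[0]=0x78 [1]=0xe4 [2]=0x4e [3]=0xb3 (big-endian) → word 0x78e44eb3
state [16+:16] = (word>>16) & 0xffff = 30948
err [12+:4] = (word>>12) & 0xf = 4
kind [0+:12] = (word>>0) & 0xfff = 3763  ←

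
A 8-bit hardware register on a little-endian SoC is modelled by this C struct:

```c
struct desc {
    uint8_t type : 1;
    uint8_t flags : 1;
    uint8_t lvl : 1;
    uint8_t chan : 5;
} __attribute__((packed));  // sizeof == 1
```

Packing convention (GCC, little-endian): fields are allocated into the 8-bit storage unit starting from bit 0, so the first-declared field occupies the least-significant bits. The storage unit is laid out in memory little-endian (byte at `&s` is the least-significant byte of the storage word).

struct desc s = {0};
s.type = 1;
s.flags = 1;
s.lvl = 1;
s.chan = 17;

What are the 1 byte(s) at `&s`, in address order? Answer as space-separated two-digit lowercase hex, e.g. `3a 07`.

[0+:1] type=1 & 0x1 = 0x1; word=0x01
[1+:1] flags=1 & 0x1 = 0x1; word=0x03
[2+:1] lvl=1 & 0x1 = 0x1; word=0x07
[3+:5] chan=17 & 0x1f = 0x11; word=0x8f
word = 0x8f → little-endian bytes:
  [0]=0x8f

8f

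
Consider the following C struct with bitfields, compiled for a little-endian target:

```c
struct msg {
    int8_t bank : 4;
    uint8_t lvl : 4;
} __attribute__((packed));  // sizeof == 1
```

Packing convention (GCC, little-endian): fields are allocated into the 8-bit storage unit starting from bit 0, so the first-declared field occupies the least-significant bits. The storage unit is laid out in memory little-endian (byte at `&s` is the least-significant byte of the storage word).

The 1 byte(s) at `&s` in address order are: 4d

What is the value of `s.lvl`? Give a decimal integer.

4

[0]=0x4d (little-endian) → word 0x4d
bank [0+:4] = (word>>0) & 0xf = 13
lvl [4+:4] = (word>>4) & 0xf = 4  ←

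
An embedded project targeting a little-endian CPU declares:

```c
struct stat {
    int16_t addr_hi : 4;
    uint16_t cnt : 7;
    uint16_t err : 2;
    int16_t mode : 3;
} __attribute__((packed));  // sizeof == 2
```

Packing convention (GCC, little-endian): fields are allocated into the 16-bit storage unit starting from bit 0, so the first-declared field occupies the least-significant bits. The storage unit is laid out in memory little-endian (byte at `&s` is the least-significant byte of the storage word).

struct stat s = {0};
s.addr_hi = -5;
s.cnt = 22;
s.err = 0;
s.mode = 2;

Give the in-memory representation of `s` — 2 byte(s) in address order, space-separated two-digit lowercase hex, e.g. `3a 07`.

6b 41

[0+:4] addr_hi=-5 & 0xf = 0xb; word=0x000b
[4+:7] cnt=22 & 0x7f = 0x16; word=0x016b
[11+:2] err=0 & 0x3 = 0x0; word=0x016b
[13+:3] mode=2 & 0x7 = 0x2; word=0x416b
word = 0x416b → little-endian bytes:
  [0]=0x6b  [1]=0x41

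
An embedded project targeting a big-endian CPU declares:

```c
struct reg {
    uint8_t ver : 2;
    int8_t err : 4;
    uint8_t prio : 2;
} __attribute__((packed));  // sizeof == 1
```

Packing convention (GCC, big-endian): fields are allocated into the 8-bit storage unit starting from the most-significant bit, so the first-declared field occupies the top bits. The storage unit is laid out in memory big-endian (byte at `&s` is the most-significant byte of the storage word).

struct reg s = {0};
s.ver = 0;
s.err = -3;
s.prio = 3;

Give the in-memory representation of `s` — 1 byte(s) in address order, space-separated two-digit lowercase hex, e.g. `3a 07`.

37

ver:2 = 0 → 0x0 << 6 → word 0x00
err:4 = -3 → 0xd << 2 → word 0x34
prio:2 = 3 → 0x3 << 0 → word 0x37
word = 0x37 → big-endian bytes:
  [0]=0x37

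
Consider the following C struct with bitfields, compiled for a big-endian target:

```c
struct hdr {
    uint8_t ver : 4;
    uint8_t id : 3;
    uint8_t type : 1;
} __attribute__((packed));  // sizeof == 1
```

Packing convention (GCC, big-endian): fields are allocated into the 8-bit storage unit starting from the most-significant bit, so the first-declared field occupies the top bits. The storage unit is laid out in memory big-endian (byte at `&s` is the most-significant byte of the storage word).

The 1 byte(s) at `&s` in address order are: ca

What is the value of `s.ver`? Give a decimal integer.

12

[0]=0xca (big-endian) → word 0xca
ver [4+:4] = (word>>4) & 0xf = 12  ←
id [1+:3] = (word>>1) & 0x7 = 5
type [0+:1] = (word>>0) & 0x1 = 0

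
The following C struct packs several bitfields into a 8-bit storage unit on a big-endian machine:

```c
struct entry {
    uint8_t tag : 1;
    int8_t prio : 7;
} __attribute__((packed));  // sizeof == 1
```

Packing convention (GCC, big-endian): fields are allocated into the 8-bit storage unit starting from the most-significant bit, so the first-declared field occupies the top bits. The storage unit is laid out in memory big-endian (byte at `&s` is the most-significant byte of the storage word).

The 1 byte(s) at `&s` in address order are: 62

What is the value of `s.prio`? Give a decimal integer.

[0]=0x62 (big-endian) → word 0x62
tag [7+:1] = (word>>7) & 0x1 = 0
prio [0+:7] = (word>>0) & 0x7f = 98  ←
prio signed 7b, MSB=1: 98 - 128 = -30

-30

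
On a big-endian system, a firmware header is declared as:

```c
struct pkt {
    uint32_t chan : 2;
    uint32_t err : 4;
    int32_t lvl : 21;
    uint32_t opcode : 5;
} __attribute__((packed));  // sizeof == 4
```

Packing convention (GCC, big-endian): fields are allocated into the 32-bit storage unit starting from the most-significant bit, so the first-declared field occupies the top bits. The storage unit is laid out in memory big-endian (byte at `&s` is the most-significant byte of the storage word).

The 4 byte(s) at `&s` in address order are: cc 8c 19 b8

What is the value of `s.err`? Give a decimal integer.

[0]=0xcc [1]=0x8c [2]=0x19 [3]=0xb8 (big-endian) → word 0xcc8c19b8
chan:2 @ bit 30 → (0xcc8c19b8>>30)&0x3 = 0x3
err:4 @ bit 26 → (0xcc8c19b8>>26)&0xf = 0x3  ←
lvl:21 @ bit 5 → (0xcc8c19b8>>5)&0x1fffff = 0x460cd
opcode:5 @ bit 0 → (0xcc8c19b8>>0)&0x1f = 0x18

3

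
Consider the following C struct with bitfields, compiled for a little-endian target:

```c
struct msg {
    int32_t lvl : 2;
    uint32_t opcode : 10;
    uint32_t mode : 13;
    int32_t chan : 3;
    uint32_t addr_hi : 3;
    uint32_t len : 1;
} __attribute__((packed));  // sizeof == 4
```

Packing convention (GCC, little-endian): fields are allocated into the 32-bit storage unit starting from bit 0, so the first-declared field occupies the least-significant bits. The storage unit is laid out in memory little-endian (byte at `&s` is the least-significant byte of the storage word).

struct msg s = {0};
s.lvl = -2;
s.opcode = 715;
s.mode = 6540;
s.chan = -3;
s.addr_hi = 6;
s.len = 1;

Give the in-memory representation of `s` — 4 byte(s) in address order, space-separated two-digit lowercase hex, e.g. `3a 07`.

2e cb 98 eb

[0+:2] lvl=-2 & 0x3 = 0x2; word=0x00000002
[2+:10] opcode=715 & 0x3ff = 0x2cb; word=0x00000b2e
[12+:13] mode=6540 & 0x1fff = 0x198c; word=0x0198cb2e
[25+:3] chan=-3 & 0x7 = 0x5; word=0x0b98cb2e
[28+:3] addr_hi=6 & 0x7 = 0x6; word=0x6b98cb2e
[31+:1] len=1 & 0x1 = 0x1; word=0xeb98cb2e
word = 0xeb98cb2e → little-endian bytes:
  [0]=0x2e  [1]=0xcb  [2]=0x98  [3]=0xeb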